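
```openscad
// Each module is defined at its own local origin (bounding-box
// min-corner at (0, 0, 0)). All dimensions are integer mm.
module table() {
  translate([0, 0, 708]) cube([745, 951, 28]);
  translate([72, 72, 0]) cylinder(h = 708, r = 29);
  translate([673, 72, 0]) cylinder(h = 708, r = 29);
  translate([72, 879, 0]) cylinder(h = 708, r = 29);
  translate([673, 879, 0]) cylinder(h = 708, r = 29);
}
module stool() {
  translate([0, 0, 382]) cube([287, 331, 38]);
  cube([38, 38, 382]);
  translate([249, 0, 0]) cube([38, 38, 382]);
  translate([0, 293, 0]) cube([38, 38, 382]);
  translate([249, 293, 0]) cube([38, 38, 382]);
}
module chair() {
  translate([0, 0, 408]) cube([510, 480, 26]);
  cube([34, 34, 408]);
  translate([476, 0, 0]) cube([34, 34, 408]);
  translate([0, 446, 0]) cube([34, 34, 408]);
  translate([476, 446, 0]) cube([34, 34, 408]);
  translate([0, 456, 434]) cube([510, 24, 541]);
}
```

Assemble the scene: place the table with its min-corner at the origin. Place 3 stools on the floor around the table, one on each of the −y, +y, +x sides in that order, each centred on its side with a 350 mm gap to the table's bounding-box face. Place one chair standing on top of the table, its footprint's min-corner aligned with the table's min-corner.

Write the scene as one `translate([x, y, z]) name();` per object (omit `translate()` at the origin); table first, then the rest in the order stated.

table();
translate([229, -681, 0]) stool();
translate([229, 1301, 0]) stool();
translate([1095, 310, 0]) stool();
translate([0, 0, 736]) chair();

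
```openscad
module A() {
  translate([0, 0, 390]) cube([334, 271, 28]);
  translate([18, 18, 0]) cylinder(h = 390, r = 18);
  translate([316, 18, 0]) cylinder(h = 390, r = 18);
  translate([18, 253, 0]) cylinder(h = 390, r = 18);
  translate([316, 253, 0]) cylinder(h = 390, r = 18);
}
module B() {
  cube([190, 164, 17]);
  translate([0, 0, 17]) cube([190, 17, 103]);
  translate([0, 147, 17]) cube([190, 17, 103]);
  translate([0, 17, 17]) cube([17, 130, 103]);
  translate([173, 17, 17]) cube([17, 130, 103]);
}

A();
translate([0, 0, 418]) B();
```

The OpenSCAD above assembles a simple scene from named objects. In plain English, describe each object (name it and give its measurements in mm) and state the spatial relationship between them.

A is a four-legged stool. The seat is 334×271 mm, 28 mm thick, top at z = 418 mm. It stands on four round legs, each 36 mm in diameter, from z = 0 to the seat underside, each leg's axis is inset half a diameter from the nearest pair of seat edges (so the leg's bounding box is flush with the corner).

B is an open storage box with external size 190×164×120 mm and wall thickness 17 mm (the base is also 17 mm thick). The base covers the whole footprint; the four walls stand on the base, with the y-facing walls full-width and the x-facing walls fitting between their inner faces.

The open box is on top of the stool.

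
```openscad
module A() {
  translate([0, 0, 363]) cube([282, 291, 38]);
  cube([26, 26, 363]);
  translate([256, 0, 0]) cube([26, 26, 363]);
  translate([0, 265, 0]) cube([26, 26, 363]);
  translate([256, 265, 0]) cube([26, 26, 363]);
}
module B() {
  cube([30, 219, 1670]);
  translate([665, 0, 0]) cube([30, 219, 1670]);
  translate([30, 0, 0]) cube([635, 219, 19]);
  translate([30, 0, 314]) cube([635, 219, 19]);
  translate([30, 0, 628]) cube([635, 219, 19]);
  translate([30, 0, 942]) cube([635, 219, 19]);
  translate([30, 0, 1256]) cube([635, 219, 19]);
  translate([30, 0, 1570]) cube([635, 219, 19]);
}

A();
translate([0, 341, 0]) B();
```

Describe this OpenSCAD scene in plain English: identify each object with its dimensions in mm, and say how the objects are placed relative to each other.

A is a simple wooden stool: a rectangular seat 282 mm (x) by 291 mm (y), 38 mm thick, top face at z = 401 mm, on four square legs, each 26×26 mm in cross-section. The legs rest on z = 0, each flush with a corner of the seat.

B is an open bookshelf. Two side panels, each 30 mm thick, 219 mm deep and 1670 mm tall, stand 695 mm apart (outside-to-outside). Between them sit 6 shelves, each 19 mm thick and 219 mm deep, spanning the full gap between the sides. The bottom shelf rests on the floor (its underside at z = 0) and the clear gap between one shelf's top and the next shelf's underside is 295 mm.

The bookshelf is on the floor beside the stool on its +y side.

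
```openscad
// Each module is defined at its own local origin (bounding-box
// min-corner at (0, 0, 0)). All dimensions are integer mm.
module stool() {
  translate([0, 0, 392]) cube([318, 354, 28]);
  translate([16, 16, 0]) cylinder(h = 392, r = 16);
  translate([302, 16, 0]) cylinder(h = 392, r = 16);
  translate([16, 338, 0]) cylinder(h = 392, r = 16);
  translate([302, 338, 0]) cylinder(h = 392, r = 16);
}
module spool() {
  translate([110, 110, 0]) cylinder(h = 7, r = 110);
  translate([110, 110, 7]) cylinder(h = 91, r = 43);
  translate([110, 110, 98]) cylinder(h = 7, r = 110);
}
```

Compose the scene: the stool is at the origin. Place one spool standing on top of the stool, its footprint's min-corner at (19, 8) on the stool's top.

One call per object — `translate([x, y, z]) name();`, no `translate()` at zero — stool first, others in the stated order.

stool();
translate([19, 8, 420]) spool();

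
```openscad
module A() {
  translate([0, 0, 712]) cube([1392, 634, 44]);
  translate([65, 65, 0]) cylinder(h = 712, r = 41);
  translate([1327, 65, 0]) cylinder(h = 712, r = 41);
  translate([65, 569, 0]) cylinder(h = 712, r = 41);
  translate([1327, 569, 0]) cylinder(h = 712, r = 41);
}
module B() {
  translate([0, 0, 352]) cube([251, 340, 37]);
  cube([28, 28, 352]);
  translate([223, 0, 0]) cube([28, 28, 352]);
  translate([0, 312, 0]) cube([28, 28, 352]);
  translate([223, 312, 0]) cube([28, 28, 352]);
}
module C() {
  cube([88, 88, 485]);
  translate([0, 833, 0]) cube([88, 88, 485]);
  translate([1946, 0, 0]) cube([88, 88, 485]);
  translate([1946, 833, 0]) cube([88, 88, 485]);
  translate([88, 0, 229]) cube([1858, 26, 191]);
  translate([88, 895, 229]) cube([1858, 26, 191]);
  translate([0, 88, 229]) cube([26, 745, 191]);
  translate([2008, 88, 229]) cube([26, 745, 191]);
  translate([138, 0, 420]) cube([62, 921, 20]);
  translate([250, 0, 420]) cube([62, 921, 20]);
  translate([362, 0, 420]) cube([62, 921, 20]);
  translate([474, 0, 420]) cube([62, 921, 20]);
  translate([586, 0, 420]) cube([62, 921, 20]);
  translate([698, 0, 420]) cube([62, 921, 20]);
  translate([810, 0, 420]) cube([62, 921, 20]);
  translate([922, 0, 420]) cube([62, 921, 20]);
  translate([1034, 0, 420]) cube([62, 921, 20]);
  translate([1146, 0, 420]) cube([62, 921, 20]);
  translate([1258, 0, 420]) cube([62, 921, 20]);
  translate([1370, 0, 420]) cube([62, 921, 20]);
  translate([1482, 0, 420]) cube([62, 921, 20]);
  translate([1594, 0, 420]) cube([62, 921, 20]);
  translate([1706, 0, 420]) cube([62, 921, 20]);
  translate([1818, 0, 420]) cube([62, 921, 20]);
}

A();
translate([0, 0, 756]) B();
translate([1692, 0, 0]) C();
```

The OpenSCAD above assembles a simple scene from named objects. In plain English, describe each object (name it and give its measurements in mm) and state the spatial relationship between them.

A is a table with a 1392×634 mm rectangular top, 44 mm thick, top surface at z = 756 mm, supported by four round legs of 82 mm diameter, each leg's bounding box inset 24 mm from the nearest pair of top edges, running from the floor.

B is a four-legged stool. The seat is 251×340 mm, 37 mm thick, top at z = 389 mm. It stands on four square legs, each 28×28 mm in cross-section, from z = 0 to the seat underside, each flush with a corner of the seat.

C is a bed frame 2034 mm long (x) by 921 mm wide (y). Four 88×88 mm corner posts, 485 mm tall, at the corners of the footprint. Four rails of 26 mm thickness and 191 mm height run between adjacent posts with their undersides at z = 229 mm, their outer faces flush with the outside of the frame (the two x-running rails run between the posts' inner faces; the two y-running rails run between the posts' inner faces). 16 slats, each 62 mm wide (x) and 20 mm thick, lie across the top of the two x-running rails, running the full 921 mm width of the frame in y; the slats are evenly spaced along x between the inner faces of the end posts with equal gaps (rounded down to the nearest mm) at the −x end and between each pair — any rounding remainder accumulates at the +x end.

The stool is on top of the table. The bed frame is on the floor beside the table on its +x side.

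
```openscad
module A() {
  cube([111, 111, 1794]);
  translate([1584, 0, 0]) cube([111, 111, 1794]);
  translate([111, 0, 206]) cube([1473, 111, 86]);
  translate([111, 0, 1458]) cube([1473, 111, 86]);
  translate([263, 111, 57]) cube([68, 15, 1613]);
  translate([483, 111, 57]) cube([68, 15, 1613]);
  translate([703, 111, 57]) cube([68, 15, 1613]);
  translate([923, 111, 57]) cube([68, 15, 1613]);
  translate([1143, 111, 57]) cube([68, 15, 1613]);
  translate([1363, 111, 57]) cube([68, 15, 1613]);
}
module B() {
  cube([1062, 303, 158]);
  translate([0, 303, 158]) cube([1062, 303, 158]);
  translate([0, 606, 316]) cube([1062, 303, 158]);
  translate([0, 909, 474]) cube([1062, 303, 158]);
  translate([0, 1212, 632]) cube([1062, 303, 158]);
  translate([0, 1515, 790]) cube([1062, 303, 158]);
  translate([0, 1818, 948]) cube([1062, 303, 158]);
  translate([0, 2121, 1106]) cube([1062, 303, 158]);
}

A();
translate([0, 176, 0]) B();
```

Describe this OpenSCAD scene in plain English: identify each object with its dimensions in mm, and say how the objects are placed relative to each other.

A is a fence section. Two 111×111 mm posts, 1794 mm tall, stand on the floor with a clear span of 1473 mm between their inner faces. Two horizontal rails of 111×86 mm section span the gap between the posts with their undersides at z = 206 mm and z = 1458 mm, flush with the posts' −y face. 6 pickets, each 68 mm wide, 15 mm thick and 1613 mm tall, are fixed to the +y face of the rails with their bottoms at z = 57 mm, evenly spaced across the span with equal gaps (rounded down to the nearest mm) at the −x end and between each pair — any rounding remainder accumulates at the +x end.

B is a straight staircase of 8 solid steps. Each step is 1062 mm wide (x), 303 mm deep (y, the going) and 158 mm tall (the rise). The first step rests on the floor; each subsequent step sits one going further in +y and one rise higher in +z, directly behind and above the previous step with no overlap.

The staircase is on the floor beside the fence section on its +y side.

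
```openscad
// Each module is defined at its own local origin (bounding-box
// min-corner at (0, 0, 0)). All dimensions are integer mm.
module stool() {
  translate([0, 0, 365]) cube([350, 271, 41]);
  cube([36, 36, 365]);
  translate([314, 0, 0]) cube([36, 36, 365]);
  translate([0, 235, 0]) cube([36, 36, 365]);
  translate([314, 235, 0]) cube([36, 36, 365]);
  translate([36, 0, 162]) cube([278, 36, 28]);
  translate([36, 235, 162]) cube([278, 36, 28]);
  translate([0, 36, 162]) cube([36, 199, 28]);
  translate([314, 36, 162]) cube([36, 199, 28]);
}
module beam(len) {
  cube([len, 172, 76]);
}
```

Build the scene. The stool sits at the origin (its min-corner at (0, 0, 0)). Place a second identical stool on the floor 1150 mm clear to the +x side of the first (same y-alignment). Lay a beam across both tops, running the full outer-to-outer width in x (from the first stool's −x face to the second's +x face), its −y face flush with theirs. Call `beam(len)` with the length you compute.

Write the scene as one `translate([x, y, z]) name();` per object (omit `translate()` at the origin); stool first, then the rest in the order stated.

stool();
translate([1500, 0, 0]) stool();
translate([0, 0, 406]) beam(1850);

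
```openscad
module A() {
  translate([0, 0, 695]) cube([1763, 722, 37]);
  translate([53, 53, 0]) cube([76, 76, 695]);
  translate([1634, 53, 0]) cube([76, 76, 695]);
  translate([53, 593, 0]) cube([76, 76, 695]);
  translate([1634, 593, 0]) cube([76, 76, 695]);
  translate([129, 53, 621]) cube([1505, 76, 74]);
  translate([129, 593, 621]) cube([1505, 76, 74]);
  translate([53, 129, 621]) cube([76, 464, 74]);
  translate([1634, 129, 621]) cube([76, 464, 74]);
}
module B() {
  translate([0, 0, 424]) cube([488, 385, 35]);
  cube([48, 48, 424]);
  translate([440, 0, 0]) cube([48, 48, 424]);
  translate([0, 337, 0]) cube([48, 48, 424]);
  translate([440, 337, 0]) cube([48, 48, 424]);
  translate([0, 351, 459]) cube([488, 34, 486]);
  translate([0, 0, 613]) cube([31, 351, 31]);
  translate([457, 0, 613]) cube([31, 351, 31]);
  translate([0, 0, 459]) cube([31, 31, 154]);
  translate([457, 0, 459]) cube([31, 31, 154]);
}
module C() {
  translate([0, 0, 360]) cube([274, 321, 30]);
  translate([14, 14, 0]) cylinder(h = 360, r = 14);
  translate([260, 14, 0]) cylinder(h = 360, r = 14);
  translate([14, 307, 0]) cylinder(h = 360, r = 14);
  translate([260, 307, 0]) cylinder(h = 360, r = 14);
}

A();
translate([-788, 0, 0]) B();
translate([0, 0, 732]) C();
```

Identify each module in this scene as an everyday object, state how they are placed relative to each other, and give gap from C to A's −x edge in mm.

A is a table. B is a chair. C is a stool. The chair is on the floor beside the table on its −x side. The stool is on top of the table. The gap from the stool to the table's −x edge is 0 mm.

The stool's min-x is at 0; the table's min-x is 0; gap = 0 mm.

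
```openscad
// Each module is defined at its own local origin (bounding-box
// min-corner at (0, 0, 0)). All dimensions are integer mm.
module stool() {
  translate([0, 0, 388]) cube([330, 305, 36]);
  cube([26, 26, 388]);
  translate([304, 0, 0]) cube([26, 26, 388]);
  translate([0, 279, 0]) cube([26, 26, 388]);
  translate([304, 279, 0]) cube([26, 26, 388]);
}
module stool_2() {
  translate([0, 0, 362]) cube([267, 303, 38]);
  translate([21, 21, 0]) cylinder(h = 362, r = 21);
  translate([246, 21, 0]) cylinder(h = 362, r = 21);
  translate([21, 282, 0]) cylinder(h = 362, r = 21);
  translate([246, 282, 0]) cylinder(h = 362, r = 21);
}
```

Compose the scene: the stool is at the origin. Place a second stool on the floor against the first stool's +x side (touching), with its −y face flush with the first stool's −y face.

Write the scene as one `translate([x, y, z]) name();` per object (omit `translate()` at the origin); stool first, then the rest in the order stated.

stool();
translate([330, 0, 0]) stool_2();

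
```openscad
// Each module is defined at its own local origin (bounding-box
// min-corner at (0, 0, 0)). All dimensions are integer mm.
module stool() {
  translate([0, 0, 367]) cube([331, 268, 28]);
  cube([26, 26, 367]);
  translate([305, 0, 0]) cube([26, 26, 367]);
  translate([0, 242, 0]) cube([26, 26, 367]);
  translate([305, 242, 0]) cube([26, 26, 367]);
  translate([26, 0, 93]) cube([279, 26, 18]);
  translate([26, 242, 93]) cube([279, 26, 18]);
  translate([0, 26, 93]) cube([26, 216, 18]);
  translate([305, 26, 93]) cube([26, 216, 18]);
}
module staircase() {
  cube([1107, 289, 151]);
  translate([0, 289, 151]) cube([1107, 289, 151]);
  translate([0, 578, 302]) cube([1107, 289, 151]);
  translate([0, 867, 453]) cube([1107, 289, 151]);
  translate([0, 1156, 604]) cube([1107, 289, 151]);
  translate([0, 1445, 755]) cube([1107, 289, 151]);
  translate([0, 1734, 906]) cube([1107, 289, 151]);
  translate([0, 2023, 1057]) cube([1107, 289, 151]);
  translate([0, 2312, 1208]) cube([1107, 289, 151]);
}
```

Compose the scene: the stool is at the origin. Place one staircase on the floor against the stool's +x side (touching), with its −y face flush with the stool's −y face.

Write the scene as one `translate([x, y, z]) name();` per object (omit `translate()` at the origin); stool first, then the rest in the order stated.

stool();
translate([331, 0, 0]) staircase();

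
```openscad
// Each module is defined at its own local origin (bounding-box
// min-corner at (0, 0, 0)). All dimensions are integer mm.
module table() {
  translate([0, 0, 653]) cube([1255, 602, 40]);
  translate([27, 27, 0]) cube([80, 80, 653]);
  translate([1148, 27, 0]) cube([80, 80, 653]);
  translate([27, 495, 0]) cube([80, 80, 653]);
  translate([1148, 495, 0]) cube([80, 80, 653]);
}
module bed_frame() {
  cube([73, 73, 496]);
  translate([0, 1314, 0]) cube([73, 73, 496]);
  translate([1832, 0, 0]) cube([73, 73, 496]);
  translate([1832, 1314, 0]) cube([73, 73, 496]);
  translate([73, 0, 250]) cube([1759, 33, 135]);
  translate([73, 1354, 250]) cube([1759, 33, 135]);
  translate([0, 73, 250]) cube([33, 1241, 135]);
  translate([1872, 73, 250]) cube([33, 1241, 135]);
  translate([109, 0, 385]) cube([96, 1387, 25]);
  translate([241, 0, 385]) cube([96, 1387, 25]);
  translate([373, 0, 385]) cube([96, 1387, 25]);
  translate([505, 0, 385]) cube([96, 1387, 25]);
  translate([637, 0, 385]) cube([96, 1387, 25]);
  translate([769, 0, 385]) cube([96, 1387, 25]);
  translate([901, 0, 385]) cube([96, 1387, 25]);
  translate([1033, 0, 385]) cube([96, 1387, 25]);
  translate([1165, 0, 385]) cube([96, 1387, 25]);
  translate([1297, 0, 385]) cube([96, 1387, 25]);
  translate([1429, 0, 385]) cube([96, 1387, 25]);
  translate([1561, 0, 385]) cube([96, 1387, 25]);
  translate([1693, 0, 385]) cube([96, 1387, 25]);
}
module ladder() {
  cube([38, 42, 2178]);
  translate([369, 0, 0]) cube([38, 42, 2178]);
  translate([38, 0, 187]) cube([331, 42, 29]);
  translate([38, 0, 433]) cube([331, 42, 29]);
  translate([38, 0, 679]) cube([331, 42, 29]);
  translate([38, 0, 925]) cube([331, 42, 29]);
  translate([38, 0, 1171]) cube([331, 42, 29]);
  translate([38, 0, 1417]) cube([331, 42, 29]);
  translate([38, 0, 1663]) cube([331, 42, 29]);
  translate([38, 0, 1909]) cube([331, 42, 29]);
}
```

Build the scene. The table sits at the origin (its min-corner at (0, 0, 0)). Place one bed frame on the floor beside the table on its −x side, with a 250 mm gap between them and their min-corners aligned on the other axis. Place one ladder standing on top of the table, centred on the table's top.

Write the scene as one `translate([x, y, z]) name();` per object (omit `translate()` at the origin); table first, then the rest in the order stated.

table();
translate([-2155, 0, 0]) bed_frame();
translate([424, 280, 693]) ladder();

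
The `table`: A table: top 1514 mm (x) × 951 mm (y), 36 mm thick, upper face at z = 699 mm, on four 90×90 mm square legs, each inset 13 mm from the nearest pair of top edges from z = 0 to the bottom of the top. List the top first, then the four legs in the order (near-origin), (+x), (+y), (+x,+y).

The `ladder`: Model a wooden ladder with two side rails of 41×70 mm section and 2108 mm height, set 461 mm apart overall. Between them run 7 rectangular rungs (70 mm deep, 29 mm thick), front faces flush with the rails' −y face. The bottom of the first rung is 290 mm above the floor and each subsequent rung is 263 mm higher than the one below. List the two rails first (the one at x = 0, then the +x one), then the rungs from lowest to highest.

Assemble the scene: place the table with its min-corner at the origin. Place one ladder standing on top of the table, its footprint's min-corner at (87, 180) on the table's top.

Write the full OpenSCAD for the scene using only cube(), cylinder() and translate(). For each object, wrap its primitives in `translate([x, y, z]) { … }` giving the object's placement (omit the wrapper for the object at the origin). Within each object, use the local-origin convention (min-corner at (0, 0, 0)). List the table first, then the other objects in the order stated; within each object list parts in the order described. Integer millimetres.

translate([0, 0, 663]) cube([1514, 951, 36]);
translate([13, 13, 0]) cube([90, 90, 663]);
translate([1411, 13, 0]) cube([90, 90, 663]);
translate([13, 848, 0]) cube([90, 90, 663]);
translate([1411, 848, 0]) cube([90, 90, 663]);
translate([87, 180, 699]) {
  cube([41, 70, 2108]);
  translate([420, 0, 0]) cube([41, 70, 2108]);
  translate([41, 0, 290]) cube([379, 70, 29]);
  translate([41, 0, 553]) cube([379, 70, 29]);
  translate([41, 0, 816]) cube([379, 70, 29]);
  translate([41, 0, 1079]) cube([379, 70, 29]);
  translate([41, 0, 1342]) cube([379, 70, 29]);
  translate([41, 0, 1605]) cube([379, 70, 29]);
  translate([41, 0, 1868]) cube([379, 70, 29]);
}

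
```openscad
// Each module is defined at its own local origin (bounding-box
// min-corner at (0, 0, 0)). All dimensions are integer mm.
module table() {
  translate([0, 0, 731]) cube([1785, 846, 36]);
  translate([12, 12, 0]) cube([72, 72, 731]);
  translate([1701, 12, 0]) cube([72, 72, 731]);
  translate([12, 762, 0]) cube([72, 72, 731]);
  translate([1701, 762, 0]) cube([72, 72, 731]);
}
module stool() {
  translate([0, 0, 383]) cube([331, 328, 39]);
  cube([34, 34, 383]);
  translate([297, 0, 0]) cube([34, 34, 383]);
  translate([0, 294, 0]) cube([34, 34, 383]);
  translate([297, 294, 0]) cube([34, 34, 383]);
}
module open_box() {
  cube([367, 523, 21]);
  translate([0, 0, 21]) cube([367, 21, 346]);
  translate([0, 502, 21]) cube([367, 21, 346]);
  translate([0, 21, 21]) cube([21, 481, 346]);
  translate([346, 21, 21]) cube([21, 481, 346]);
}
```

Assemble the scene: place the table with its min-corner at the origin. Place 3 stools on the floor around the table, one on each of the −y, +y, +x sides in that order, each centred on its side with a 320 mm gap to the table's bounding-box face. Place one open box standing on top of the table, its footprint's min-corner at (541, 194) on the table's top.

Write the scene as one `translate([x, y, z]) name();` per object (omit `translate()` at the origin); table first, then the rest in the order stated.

table();
translate([727, -648, 0]) stool();
translate([727, 1166, 0]) stool();
translate([2105, 259, 0]) stool();
translate([541, 194, 767]) open_box();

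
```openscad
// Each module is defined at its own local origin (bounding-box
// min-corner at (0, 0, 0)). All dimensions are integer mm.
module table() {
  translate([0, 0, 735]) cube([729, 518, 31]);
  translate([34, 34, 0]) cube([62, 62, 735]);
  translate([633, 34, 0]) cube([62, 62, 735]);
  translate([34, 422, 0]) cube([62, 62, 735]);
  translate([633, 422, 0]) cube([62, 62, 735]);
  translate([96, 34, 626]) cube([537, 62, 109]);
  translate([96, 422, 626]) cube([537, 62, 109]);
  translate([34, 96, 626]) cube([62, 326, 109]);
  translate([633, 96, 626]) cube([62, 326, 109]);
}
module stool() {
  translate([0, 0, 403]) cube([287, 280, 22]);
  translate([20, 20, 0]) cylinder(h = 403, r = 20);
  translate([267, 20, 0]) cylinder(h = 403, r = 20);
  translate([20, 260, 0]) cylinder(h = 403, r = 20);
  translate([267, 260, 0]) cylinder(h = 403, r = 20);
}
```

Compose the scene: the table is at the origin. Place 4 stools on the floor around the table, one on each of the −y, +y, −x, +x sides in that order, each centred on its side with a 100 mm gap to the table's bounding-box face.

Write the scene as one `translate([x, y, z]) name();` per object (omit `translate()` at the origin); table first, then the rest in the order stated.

table();
translate([221, -380, 0]) stool();
translate([221, 618, 0]) stool();
translate([-387, 119, 0]) stool();
translate([829, 119, 0]) stool();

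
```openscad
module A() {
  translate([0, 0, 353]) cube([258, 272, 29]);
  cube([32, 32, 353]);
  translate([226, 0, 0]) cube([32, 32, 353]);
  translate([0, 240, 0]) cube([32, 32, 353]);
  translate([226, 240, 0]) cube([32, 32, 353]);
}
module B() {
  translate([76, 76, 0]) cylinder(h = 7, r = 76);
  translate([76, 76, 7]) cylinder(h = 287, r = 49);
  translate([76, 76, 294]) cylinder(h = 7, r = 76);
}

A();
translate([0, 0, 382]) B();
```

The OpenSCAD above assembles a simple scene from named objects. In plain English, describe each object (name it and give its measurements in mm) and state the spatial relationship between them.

A is a four-legged stool. The seat is 258×272 mm, 29 mm thick, top at z = 382 mm. It stands on four square legs, each 32×32 mm in cross-section, from z = 0 to the seat underside, each flush with a corner of the seat.

B is a spool: two coaxial disc flanges of radius 76 mm and thickness 7 mm, joined by a core cylinder of radius 49 mm and height 287 mm. The lower flange rests on z = 0 and the three cylinders share a vertical axis.

The spool is on top of the stool.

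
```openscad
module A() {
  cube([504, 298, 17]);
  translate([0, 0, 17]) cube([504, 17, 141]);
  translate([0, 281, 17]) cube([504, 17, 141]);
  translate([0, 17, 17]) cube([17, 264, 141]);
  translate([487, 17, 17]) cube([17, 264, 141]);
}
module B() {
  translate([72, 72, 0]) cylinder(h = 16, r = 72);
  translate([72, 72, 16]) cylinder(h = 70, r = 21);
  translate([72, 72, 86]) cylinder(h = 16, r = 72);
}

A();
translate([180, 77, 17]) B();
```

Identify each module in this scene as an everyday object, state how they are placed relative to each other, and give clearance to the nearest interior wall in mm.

Clearances: x = 163, y = 60; minimum 60 mm.

A is an open box. B is a spool. The spool sits inside the open box, centred. The clearance to the nearest interior wall is 60 mm.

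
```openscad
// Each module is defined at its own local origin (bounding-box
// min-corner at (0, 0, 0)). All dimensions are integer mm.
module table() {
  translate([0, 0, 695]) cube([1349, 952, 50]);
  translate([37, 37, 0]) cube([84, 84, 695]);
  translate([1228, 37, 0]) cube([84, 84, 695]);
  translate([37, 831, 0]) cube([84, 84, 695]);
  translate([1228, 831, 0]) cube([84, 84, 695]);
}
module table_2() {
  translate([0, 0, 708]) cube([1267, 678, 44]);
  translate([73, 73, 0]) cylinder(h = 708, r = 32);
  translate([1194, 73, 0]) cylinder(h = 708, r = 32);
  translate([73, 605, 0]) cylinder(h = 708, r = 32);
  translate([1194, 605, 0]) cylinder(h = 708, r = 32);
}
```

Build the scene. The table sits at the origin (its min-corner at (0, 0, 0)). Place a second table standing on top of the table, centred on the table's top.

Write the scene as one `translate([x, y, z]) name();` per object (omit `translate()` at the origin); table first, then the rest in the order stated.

table();
translate([41, 137, 745]) table_2();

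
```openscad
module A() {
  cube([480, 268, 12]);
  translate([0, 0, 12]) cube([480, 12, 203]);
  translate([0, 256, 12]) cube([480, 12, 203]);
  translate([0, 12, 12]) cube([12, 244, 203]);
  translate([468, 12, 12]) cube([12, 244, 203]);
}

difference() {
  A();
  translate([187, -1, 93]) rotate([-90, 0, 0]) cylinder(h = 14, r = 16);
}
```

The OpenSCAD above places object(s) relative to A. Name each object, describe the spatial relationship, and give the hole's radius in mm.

The subtracted cylinder has r = 16 mm.

A is an open box. The open box has a circular hole through its front wall. The hole's radius is 16 mm.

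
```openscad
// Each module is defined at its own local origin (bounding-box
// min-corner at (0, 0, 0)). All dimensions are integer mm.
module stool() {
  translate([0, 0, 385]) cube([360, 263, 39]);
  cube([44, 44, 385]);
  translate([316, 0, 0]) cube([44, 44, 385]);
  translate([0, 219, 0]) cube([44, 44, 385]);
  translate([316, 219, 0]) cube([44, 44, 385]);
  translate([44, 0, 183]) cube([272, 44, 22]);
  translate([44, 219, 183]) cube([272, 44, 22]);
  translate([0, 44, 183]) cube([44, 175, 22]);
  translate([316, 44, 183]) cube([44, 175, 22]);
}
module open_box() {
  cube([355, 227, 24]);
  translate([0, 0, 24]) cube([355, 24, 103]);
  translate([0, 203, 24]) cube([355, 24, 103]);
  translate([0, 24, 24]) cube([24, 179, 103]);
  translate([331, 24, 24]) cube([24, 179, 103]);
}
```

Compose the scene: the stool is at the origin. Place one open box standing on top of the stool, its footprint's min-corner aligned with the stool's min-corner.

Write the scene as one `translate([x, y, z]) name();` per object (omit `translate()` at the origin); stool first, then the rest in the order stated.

stool();
translate([0, 0, 424]) open_box();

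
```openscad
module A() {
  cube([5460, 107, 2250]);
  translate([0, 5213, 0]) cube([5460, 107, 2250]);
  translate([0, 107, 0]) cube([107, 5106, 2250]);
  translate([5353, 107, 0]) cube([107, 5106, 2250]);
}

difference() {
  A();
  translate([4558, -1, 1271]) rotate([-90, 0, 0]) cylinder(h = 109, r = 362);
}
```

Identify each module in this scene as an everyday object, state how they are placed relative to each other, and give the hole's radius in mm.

A is a house frame. The house frame has a circular hole through its front wall. The hole's radius is 362 mm.

The subtracted cylinder has r = 362 mm.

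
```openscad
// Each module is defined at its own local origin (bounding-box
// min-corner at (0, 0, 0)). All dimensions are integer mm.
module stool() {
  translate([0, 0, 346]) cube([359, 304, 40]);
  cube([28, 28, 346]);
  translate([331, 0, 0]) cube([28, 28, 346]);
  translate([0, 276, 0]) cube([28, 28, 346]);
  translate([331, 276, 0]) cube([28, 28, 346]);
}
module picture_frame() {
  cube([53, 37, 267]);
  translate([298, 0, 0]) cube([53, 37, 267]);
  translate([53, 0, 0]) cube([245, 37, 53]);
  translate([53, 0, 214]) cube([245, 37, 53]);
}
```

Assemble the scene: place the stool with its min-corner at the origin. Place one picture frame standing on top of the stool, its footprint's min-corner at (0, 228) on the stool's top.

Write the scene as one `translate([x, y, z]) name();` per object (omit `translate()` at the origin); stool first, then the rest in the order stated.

stool();
translate([0, 228, 386]) picture_frame();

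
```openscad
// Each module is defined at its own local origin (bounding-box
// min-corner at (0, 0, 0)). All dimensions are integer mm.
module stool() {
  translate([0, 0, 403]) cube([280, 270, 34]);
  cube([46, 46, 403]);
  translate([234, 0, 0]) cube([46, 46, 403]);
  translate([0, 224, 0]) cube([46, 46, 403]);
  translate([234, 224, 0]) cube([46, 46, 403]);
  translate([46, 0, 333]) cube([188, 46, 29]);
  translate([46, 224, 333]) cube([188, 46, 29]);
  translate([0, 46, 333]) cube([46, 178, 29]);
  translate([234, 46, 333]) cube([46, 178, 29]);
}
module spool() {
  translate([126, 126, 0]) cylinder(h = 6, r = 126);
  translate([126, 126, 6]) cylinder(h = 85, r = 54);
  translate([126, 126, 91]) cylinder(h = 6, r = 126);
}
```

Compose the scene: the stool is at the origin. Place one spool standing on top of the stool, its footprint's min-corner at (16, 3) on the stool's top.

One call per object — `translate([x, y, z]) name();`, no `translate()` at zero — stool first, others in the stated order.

stool();
translate([16, 3, 437]) spool();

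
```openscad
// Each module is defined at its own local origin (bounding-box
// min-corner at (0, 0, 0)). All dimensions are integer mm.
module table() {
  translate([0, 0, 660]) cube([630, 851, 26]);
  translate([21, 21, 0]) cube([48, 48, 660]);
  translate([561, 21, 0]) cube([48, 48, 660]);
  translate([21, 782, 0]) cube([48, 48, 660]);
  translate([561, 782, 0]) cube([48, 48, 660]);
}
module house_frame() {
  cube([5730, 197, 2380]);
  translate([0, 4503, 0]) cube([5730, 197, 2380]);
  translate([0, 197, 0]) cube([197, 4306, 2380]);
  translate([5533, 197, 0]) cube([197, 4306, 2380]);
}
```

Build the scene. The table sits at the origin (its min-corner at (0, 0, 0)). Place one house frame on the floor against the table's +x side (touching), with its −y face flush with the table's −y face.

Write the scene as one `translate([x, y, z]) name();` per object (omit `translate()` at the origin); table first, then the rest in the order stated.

table();
translate([630, 0, 0]) house_frame();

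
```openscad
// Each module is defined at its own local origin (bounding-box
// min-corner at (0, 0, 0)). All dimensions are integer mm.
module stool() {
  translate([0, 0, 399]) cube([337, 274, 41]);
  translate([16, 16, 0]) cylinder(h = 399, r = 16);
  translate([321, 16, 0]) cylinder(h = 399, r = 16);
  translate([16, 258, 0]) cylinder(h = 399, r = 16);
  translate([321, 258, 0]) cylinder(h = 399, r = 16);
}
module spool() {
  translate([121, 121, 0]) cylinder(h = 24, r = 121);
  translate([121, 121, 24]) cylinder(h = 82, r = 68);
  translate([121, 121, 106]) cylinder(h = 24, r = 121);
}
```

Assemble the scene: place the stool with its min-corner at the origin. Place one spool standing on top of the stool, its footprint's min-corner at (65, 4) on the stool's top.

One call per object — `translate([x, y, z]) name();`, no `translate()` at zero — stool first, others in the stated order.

stool();
translate([65, 4, 440]) spool();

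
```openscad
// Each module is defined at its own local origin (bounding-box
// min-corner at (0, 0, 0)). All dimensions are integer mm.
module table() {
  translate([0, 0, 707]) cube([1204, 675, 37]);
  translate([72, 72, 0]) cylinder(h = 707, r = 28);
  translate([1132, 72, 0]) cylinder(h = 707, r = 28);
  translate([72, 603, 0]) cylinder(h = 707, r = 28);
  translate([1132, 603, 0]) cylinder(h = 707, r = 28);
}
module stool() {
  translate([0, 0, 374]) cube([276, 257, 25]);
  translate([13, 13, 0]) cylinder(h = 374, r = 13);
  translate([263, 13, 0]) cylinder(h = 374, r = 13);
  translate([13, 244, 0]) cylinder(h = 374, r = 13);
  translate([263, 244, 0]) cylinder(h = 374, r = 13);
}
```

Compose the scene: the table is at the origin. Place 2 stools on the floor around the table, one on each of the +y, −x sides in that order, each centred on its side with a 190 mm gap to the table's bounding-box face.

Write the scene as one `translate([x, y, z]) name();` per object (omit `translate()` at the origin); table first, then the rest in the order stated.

table();
translate([464, 865, 0]) stool();
translate([-466, 209, 0]) stool();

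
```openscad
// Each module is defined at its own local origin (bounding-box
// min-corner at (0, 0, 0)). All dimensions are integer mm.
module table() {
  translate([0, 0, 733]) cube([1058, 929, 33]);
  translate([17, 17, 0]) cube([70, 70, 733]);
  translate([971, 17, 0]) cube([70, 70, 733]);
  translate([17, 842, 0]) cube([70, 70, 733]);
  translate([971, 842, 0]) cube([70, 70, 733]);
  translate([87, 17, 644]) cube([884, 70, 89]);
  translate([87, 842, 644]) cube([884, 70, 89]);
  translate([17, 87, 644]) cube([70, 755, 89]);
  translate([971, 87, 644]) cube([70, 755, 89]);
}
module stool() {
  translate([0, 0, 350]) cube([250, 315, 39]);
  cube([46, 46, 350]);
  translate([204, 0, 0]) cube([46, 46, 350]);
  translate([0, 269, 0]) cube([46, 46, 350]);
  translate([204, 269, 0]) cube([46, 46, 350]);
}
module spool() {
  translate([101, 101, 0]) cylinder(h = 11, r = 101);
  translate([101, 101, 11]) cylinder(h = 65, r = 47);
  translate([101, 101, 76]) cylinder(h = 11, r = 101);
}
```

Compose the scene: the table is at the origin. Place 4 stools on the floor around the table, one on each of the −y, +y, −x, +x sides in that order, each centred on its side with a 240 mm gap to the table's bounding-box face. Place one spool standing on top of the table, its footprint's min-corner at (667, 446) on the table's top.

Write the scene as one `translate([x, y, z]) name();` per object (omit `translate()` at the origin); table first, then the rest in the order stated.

table();
translate([404, -555, 0]) stool();
translate([404, 1169, 0]) stool();
translate([-490, 307, 0]) stool();
translate([1298, 307, 0]) stool();
translate([667, 446, 766]) spool();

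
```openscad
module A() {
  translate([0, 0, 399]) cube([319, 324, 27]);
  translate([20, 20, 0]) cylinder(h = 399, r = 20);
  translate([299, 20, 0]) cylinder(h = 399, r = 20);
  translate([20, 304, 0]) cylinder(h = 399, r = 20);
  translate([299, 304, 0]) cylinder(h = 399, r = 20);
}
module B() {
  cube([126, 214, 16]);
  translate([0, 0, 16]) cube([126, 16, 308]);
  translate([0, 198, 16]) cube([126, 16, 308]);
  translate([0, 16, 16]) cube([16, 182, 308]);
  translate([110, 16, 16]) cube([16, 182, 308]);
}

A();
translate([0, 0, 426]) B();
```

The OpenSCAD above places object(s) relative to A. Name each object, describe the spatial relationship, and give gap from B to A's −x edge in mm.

The open box's min-x is at 0; the stool's min-x is 0; gap = 0 mm.

A is a stool. B is an open box. The open box is on top of the stool. The gap from the open box to the stool's −x edge is 0 mm.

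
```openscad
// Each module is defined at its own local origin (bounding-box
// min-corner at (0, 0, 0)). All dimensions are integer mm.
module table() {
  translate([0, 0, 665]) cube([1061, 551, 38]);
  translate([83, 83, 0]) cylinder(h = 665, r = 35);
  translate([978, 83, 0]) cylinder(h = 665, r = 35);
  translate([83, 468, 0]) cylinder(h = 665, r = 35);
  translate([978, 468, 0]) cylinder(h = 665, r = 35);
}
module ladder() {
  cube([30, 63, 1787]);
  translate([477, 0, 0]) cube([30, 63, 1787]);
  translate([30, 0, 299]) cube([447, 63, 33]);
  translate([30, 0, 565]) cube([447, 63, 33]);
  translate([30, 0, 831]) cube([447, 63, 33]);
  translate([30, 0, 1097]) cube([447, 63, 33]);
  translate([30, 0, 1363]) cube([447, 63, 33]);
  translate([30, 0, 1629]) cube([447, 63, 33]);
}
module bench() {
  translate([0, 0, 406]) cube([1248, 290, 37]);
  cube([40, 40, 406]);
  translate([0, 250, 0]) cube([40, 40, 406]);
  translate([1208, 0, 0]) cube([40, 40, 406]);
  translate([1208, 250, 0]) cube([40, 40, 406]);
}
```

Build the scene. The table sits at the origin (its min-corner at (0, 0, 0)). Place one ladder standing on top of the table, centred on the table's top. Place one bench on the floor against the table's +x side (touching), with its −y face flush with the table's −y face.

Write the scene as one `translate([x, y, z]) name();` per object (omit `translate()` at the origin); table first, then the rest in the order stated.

table();
translate([277, 244, 703]) ladder();
translate([1061, 0, 0]) bench();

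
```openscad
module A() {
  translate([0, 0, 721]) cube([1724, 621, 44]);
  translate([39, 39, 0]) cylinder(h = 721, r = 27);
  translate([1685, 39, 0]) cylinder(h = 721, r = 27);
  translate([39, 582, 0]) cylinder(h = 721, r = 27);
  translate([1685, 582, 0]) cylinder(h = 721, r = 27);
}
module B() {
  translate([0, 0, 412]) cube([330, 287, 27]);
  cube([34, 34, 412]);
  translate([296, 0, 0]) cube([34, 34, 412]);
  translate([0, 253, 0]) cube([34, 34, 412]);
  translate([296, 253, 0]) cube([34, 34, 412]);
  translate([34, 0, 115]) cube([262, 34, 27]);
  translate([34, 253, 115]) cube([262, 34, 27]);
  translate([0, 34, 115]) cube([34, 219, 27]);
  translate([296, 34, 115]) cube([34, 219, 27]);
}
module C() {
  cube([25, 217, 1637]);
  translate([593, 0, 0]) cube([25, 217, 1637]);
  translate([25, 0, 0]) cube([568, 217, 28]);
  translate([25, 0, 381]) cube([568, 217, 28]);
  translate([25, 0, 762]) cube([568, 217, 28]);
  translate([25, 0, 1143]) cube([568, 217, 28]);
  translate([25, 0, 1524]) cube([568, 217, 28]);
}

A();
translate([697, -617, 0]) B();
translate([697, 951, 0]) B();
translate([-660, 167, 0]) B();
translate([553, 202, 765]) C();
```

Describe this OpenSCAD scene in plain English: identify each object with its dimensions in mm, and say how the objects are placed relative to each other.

A is a rectangular dining table. The top is 1724×621×44 mm with its upper surface at z = 765 mm. It stands on four round legs of 54 mm diameter, each leg's bounding box inset 12 mm from the nearest pair of top edges, running from the floor to the underside of the top.

B is a simple wooden stool: a rectangular seat 330 mm (x) by 287 mm (y), 27 mm thick, top face at z = 439 mm, on four square legs, each 34×34 mm in cross-section. The legs rest on z = 0, each flush with a corner of the seat. Four stretchers, 34 mm wide and 27 mm tall, connect adjacent legs with their undersides at z = 115 mm, each running between the inner faces of the legs it joins and aligned with the legs' outer faces on the other axis.

C is an open bookshelf. Two side panels, each 25 mm thick, 217 mm deep and 1637 mm tall, stand 618 mm apart (outside-to-outside). Between them sit 5 shelves, each 28 mm thick and 217 mm deep, spanning the full gap between the sides. The bottom shelf rests on the floor (its underside at z = 0) and the clear gap between one shelf's top and the next shelf's underside is 353 mm.

Three stools sit around the table at the −y, +y, −x sides. The bookshelf is on top of the table, centred.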